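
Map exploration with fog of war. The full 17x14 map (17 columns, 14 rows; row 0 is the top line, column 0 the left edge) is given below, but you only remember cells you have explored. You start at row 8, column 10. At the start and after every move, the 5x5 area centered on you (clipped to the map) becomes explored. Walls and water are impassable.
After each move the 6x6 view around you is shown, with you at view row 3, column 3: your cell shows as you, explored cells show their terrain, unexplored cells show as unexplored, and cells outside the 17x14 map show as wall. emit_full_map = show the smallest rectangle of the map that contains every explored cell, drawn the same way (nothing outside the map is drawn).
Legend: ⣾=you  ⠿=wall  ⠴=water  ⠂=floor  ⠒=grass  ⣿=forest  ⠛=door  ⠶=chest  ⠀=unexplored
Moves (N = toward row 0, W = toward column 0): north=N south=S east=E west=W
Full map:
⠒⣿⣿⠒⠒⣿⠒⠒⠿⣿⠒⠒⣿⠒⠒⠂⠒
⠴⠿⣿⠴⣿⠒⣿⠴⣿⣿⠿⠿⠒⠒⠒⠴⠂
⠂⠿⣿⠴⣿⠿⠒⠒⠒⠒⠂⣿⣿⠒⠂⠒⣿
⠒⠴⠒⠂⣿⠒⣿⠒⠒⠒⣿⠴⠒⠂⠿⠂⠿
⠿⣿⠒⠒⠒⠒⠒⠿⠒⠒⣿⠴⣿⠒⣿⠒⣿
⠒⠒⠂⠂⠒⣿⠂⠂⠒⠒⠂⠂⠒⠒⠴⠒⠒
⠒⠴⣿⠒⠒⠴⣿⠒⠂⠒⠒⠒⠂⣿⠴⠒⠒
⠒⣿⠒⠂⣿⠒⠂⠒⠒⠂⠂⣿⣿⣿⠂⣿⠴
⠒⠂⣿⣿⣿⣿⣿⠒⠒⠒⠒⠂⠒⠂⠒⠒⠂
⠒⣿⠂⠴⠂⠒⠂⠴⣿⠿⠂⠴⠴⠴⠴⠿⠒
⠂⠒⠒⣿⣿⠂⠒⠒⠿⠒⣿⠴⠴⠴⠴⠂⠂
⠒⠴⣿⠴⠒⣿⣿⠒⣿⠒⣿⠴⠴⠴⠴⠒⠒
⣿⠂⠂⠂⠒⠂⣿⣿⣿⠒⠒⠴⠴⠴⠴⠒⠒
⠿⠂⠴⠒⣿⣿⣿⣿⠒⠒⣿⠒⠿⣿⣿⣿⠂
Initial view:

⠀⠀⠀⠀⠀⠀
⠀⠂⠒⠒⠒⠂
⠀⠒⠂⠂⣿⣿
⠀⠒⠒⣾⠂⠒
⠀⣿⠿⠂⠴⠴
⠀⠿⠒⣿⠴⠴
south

⠀⠂⠒⠒⠒⠂
⠀⠒⠂⠂⣿⣿
⠀⠒⠒⠒⠂⠒
⠀⣿⠿⣾⠴⠴
⠀⠿⠒⣿⠴⠴
⠀⣿⠒⣿⠴⠴

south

⠀⠒⠂⠂⣿⣿
⠀⠒⠒⠒⠂⠒
⠀⣿⠿⠂⠴⠴
⠀⠿⠒⣾⠴⠴
⠀⣿⠒⣿⠴⠴
⠀⣿⠒⠒⠴⠴

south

⠀⠒⠒⠒⠂⠒
⠀⣿⠿⠂⠴⠴
⠀⠿⠒⣿⠴⠴
⠀⣿⠒⣾⠴⠴
⠀⣿⠒⠒⠴⠴
⠀⠒⠒⣿⠒⠿

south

⠀⣿⠿⠂⠴⠴
⠀⠿⠒⣿⠴⠴
⠀⣿⠒⣿⠴⠴
⠀⣿⠒⣾⠴⠴
⠀⠒⠒⣿⠒⠿
⠿⠿⠿⠿⠿⠿

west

⠀⠀⣿⠿⠂⠴
⠀⠒⠿⠒⣿⠴
⠀⠒⣿⠒⣿⠴
⠀⣿⣿⣾⠒⠴
⠀⣿⠒⠒⣿⠒
⠿⠿⠿⠿⠿⠿

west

⠀⠀⠀⣿⠿⠂
⠀⠒⠒⠿⠒⣿
⠀⣿⠒⣿⠒⣿
⠀⣿⣿⣾⠒⠒
⠀⣿⣿⠒⠒⣿
⠿⠿⠿⠿⠿⠿

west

⠀⠀⠀⠀⣿⠿
⠀⠂⠒⠒⠿⠒
⠀⣿⣿⠒⣿⠒
⠀⠂⣿⣾⣿⠒
⠀⣿⣿⣿⠒⠒
⠿⠿⠿⠿⠿⠿

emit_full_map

⠀⠀⠀⠂⠒⠒⠒⠂
⠀⠀⠀⠒⠂⠂⣿⣿
⠀⠀⠀⠒⠒⠒⠂⠒
⠀⠀⠀⣿⠿⠂⠴⠴
⠂⠒⠒⠿⠒⣿⠴⠴
⣿⣿⠒⣿⠒⣿⠴⠴
⠂⣿⣾⣿⠒⠒⠴⠴
⣿⣿⣿⠒⠒⣿⠒⠿

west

⠀⠀⠀⠀⠀⣿
⠀⣿⠂⠒⠒⠿
⠀⠒⣿⣿⠒⣿
⠀⠒⠂⣾⣿⣿
⠀⣿⣿⣿⣿⠒
⠿⠿⠿⠿⠿⠿

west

⠀⠀⠀⠀⠀⠀
⠀⣿⣿⠂⠒⠒
⠀⠴⠒⣿⣿⠒
⠀⠂⠒⣾⣿⣿
⠀⠒⣿⣿⣿⣿
⠿⠿⠿⠿⠿⠿

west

⠀⠀⠀⠀⠀⠀
⠀⠒⣿⣿⠂⠒
⠀⣿⠴⠒⣿⣿
⠀⠂⠂⣾⠂⣿
⠀⠴⠒⣿⣿⣿
⠿⠿⠿⠿⠿⠿

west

⠀⠀⠀⠀⠀⠀
⠀⠒⠒⣿⣿⠂
⠀⠴⣿⠴⠒⣿
⠀⠂⠂⣾⠒⠂
⠀⠂⠴⠒⣿⣿
⠿⠿⠿⠿⠿⠿

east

⠀⠀⠀⠀⠀⠀
⠒⠒⣿⣿⠂⠒
⠴⣿⠴⠒⣿⣿
⠂⠂⠂⣾⠂⣿
⠂⠴⠒⣿⣿⣿
⠿⠿⠿⠿⠿⠿

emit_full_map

⠀⠀⠀⠀⠀⠀⠀⠂⠒⠒⠒⠂
⠀⠀⠀⠀⠀⠀⠀⠒⠂⠂⣿⣿
⠀⠀⠀⠀⠀⠀⠀⠒⠒⠒⠂⠒
⠀⠀⠀⠀⠀⠀⠀⣿⠿⠂⠴⠴
⠒⠒⣿⣿⠂⠒⠒⠿⠒⣿⠴⠴
⠴⣿⠴⠒⣿⣿⠒⣿⠒⣿⠴⠴
⠂⠂⠂⣾⠂⣿⣿⣿⠒⠒⠴⠴
⠂⠴⠒⣿⣿⣿⣿⠒⠒⣿⠒⠿


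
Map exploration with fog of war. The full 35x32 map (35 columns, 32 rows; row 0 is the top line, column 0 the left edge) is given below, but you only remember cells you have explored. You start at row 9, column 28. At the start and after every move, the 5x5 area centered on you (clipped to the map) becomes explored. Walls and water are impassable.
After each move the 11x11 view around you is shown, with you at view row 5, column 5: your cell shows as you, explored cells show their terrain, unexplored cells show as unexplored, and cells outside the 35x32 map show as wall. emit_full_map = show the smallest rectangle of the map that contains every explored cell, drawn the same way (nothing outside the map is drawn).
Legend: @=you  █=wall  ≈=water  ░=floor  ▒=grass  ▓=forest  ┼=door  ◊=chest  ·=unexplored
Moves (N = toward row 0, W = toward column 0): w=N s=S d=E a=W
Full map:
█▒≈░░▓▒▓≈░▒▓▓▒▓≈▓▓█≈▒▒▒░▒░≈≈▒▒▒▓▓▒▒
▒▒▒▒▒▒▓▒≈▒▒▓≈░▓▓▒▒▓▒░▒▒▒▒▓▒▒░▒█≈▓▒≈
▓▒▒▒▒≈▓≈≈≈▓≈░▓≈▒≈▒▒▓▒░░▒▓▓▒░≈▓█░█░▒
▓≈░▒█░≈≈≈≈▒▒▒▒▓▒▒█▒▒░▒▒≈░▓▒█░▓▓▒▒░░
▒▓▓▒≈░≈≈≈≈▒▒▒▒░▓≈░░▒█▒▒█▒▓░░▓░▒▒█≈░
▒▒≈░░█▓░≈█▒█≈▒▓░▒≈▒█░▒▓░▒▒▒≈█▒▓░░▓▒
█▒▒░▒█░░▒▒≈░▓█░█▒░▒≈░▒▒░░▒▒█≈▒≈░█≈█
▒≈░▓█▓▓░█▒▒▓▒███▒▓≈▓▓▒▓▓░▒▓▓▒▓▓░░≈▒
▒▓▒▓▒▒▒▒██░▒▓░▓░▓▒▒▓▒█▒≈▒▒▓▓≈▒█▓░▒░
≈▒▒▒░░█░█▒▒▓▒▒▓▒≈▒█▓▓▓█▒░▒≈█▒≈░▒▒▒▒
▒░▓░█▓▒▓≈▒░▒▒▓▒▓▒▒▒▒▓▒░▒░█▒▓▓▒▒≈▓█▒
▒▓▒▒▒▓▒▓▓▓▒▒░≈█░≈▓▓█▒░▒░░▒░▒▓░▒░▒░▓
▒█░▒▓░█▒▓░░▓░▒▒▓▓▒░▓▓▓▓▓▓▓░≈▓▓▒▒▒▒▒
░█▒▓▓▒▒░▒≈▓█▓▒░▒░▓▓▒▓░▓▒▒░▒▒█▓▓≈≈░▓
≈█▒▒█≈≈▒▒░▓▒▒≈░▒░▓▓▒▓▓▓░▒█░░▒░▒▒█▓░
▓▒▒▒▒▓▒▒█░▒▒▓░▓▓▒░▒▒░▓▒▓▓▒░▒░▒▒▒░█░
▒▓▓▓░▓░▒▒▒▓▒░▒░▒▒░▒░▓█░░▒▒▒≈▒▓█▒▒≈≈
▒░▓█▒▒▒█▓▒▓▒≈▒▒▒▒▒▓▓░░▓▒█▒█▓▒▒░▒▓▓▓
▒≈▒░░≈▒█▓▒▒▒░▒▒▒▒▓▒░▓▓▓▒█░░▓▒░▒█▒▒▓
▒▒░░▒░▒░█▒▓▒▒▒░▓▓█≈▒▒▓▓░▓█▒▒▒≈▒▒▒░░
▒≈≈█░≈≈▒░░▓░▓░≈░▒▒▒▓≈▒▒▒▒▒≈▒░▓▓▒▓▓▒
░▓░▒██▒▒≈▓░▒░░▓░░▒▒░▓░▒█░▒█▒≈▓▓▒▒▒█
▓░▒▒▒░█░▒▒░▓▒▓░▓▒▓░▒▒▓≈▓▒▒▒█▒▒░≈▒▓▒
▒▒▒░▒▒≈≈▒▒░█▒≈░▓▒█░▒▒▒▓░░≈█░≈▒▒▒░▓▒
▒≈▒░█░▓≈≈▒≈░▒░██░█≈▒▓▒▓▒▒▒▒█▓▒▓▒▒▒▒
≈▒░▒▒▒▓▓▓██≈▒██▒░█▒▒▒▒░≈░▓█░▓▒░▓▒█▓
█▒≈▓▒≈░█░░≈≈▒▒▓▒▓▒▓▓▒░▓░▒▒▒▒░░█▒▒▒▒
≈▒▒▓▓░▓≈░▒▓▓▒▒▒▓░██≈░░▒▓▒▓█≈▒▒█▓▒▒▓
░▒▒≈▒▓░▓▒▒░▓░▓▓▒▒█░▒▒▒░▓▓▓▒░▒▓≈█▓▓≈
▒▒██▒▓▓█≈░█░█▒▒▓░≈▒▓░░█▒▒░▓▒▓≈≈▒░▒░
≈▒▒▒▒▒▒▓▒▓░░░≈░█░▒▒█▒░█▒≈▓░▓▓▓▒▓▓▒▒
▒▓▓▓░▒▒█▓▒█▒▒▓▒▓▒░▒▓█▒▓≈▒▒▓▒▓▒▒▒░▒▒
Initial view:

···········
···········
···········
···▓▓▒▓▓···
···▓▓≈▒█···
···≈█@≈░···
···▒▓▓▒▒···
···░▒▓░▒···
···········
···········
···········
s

···········
···········
···▓▓▒▓▓···
···▓▓≈▒█···
···≈█▒≈░···
···▒▓@▒▒···
···░▒▓░▒···
···░≈▓▓▒···
···········
···········
···········

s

···········
···▓▓▒▓▓···
···▓▓≈▒█···
···≈█▒≈░···
···▒▓▓▒▒···
···░▒@░▒···
···░≈▓▓▒···
···▒▒█▓▓···
···········
···········
···········

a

···········
····▓▓▒▓▓··
····▓▓≈▒█··
···▒≈█▒≈░··
···█▒▓▓▒▒··
···▒░@▓░▒··
···▓░≈▓▓▒··
···░▒▒█▓▓··
···········
···········
···········

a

···········
·····▓▓▒▓▓·
·····▓▓≈▒█·
···░▒≈█▒≈░·
···░█▒▓▓▒▒·
···░▒@▒▓░▒·
···▓▓░≈▓▓▒·
···▒░▒▒█▓▓·
···········
···········
···········

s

·····▓▓▒▓▓·
·····▓▓≈▒█·
···░▒≈█▒≈░·
···░█▒▓▓▒▒·
···░▒░▒▓░▒·
···▓▓@≈▓▓▒·
···▒░▒▒█▓▓·
···▒█░░▒···
···········
···········
···········

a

······▓▓▒▓▓
······▓▓≈▒█
····░▒≈█▒≈░
···▒░█▒▓▓▒▒
···░░▒░▒▓░▒
···▓▓@░≈▓▓▒
···▒▒░▒▒█▓▓
···░▒█░░▒··
···········
···········
···········

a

·······▓▓▒▓
·······▓▓≈▒
·····░▒≈█▒≈
···░▒░█▒▓▓▒
···▒░░▒░▒▓░
···▓▓@▓░≈▓▓
···▓▒▒░▒▒█▓
···▓░▒█░░▒·
···········
···········
···········

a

········▓▓▒
········▓▓≈
······░▒≈█▒
···▒░▒░█▒▓▓
···░▒░░▒░▒▓
···▓▓@▓▓░≈▓
···░▓▒▒░▒▒█
···▓▓░▒█░░▒
···········
···········
···········

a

·········▓▓
·········▓▓
·······░▒≈█
···▓▒░▒░█▒▓
···▒░▒░░▒░▒
···▓▓@▓▓▓░≈
···▓░▓▒▒░▒▒
···▓▓▓░▒█░░
···········
···········
···········

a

··········▓
··········▓
········░▒≈
···▒▓▒░▒░█▒
···█▒░▒░░▒░
···▓▓@▓▓▓▓░
···▒▓░▓▒▒░▒
···▒▓▓▓░▒█░
···········
···········
···········

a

···········
···········
·········░▒
···▒▒▓▒░▒░█
···▓█▒░▒░░▒
···░▓@▓▓▓▓▓
···▓▒▓░▓▒▒░
···▓▒▓▓▓░▒█
···········
···········
···········

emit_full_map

········▓▓▒▓▓
········▓▓≈▒█
······░▒≈█▒≈░
▒▒▓▒░▒░█▒▓▓▒▒
▓█▒░▒░░▒░▒▓░▒
░▓@▓▓▓▓▓░≈▓▓▒
▓▒▓░▓▒▒░▒▒█▓▓
▓▒▓▓▓░▒█░░▒··

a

···········
···········
··········░
···▒▒▒▓▒░▒░
···▓▓█▒░▒░░
···▒░@▓▓▓▓▓
···▓▓▒▓░▓▒▒
···▓▓▒▓▓▓░▒
···········
···········
···········

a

···········
···········
···········
···▒▒▒▒▓▒░▒
···≈▓▓█▒░▒░
···▓▒@▓▓▓▓▓
···░▓▓▒▓░▓▒
···░▓▓▒▓▓▓░
···········
···········
···········

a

···········
···········
···········
···▓▒▒▒▒▓▒░
···░≈▓▓█▒░▒
···▓▓@░▓▓▓▓
···▒░▓▓▒▓░▓
···▒░▓▓▒▓▓▓
···········
···········
···········

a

···········
···········
···········
···▒▓▒▒▒▒▓▒
···█░≈▓▓█▒░
···▒▓@▒░▓▓▓
···░▒░▓▓▒▓░
···░▒░▓▓▒▓▓
···········
···········
···········

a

···········
···········
···········
···▓▒▓▒▒▒▒▓
···≈█░≈▓▓█▒
···▒▒@▓▒░▓▓
···▒░▒░▓▓▒▓
···≈░▒░▓▓▒▓
···········
···········
···········

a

···········
···········
···········
···▒▓▒▓▒▒▒▒
···░≈█░≈▓▓█
···░▒@▓▓▒░▓
···▓▒░▒░▓▓▒
···▒≈░▒░▓▓▒
···········
···········
···········

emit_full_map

··············▓▓▒▓▓
··············▓▓≈▒█
············░▒≈█▒≈░
▒▓▒▓▒▒▒▒▓▒░▒░█▒▓▓▒▒
░≈█░≈▓▓█▒░▒░░▒░▒▓░▒
░▒@▓▓▒░▓▓▓▓▓▓▓░≈▓▓▒
▓▒░▒░▓▓▒▓░▓▒▒░▒▒█▓▓
▒≈░▒░▓▓▒▓▓▓░▒█░░▒··

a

···········
···········
···········
···▒▒▓▒▓▒▒▒
···▒░≈█░≈▓▓
···▓░@▒▓▓▒░
···█▓▒░▒░▓▓
···▒▒≈░▒░▓▓
···········
···········
···········

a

···········
···········
···········
···░▒▒▓▒▓▒▒
···▒▒░≈█░≈▓
···░▓@▒▒▓▓▒
···▓█▓▒░▒░▓
···▓▒▒≈░▒░▓
···········
···········
···········

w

···········
···········
···········
···▒▓▒▒▓···
···░▒▒▓▒▓▒▒
···▒▒@≈█░≈▓
···░▓░▒▒▓▓▒
···▓█▓▒░▒░▓
···▓▒▒≈░▒░▓
···········
···········

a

···········
···········
···········
···▒▒▓▒▒▓··
···▒░▒▒▓▒▓▒
···▓▒@░≈█░≈
···░░▓░▒▒▓▓
···≈▓█▓▒░▒░
····▓▒▒≈░▒░
···········
···········

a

···········
···········
···········
···█▒▒▓▒▒▓·
···≈▒░▒▒▓▒▓
···▓▓@▒░≈█░
···▓░░▓░▒▒▓
···▒≈▓█▓▒░▒
·····▓▒▒≈░▒
···········
···········

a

···········
···········
···········
···░█▒▒▓▒▒▓
···▓≈▒░▒▒▓▒
···▓▓@▒▒░≈█
···▒▓░░▓░▒▒
···░▒≈▓█▓▒░
······▓▒▒≈░
···········
···········

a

···········
···········
···········
···█░█▒▒▓▒▒
···▒▓≈▒░▒▒▓
···▒▓@▓▒▒░≈
···█▒▓░░▓░▒
···▒░▒≈▓█▓▒
·······▓▒▒≈
···········
···········

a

···········
···········
···········
···░█░█▒▒▓▒
···▓▒▓≈▒░▒▒
···▓▒@▓▓▒▒░
···░█▒▓░░▓░
···▒▒░▒≈▓█▓
········▓▒▒
···········
···········

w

···········
···········
···········
···▒▒▒██···
···░█░█▒▒▓▒
···▓▒@≈▒░▒▒
···▓▒▓▓▓▒▒░
···░█▒▓░░▓░
···▒▒░▒≈▓█▓
········▓▒▒
···········

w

···········
···········
···········
···▓▓░█▒···
···▒▒▒██···
···░█@█▒▒▓▒
···▓▒▓≈▒░▒▒
···▓▒▓▓▓▒▒░
···░█▒▓░░▓░
···▒▒░▒≈▓█▓
········▓▒▒

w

···········
···········
···········
···█░░▒▒···
···▓▓░█▒···
···▒▒@██···
···░█░█▒▒▓▒
···▓▒▓≈▒░▒▒
···▓▒▓▓▓▒▒░
···░█▒▓░░▓░
···▒▒░▒≈▓█▓

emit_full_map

█░░▒▒·····················
▓▓░█▒················▓▓▒▓▓
▒▒@██················▓▓≈▒█
░█░█▒▒▓▒▒▓·········░▒≈█▒≈░
▓▒▓≈▒░▒▒▓▒▓▒▒▒▒▓▒░▒░█▒▓▓▒▒
▓▒▓▓▓▒▒░≈█░≈▓▓█▒░▒░░▒░▒▓░▒
░█▒▓░░▓░▒▒▓▓▒░▓▓▓▓▓▓▓░≈▓▓▒
▒▒░▒≈▓█▓▒░▒░▓▓▒▓░▓▒▒░▒▒█▓▓
·····▓▒▒≈░▒░▓▓▒▓▓▓░▒█░░▒··


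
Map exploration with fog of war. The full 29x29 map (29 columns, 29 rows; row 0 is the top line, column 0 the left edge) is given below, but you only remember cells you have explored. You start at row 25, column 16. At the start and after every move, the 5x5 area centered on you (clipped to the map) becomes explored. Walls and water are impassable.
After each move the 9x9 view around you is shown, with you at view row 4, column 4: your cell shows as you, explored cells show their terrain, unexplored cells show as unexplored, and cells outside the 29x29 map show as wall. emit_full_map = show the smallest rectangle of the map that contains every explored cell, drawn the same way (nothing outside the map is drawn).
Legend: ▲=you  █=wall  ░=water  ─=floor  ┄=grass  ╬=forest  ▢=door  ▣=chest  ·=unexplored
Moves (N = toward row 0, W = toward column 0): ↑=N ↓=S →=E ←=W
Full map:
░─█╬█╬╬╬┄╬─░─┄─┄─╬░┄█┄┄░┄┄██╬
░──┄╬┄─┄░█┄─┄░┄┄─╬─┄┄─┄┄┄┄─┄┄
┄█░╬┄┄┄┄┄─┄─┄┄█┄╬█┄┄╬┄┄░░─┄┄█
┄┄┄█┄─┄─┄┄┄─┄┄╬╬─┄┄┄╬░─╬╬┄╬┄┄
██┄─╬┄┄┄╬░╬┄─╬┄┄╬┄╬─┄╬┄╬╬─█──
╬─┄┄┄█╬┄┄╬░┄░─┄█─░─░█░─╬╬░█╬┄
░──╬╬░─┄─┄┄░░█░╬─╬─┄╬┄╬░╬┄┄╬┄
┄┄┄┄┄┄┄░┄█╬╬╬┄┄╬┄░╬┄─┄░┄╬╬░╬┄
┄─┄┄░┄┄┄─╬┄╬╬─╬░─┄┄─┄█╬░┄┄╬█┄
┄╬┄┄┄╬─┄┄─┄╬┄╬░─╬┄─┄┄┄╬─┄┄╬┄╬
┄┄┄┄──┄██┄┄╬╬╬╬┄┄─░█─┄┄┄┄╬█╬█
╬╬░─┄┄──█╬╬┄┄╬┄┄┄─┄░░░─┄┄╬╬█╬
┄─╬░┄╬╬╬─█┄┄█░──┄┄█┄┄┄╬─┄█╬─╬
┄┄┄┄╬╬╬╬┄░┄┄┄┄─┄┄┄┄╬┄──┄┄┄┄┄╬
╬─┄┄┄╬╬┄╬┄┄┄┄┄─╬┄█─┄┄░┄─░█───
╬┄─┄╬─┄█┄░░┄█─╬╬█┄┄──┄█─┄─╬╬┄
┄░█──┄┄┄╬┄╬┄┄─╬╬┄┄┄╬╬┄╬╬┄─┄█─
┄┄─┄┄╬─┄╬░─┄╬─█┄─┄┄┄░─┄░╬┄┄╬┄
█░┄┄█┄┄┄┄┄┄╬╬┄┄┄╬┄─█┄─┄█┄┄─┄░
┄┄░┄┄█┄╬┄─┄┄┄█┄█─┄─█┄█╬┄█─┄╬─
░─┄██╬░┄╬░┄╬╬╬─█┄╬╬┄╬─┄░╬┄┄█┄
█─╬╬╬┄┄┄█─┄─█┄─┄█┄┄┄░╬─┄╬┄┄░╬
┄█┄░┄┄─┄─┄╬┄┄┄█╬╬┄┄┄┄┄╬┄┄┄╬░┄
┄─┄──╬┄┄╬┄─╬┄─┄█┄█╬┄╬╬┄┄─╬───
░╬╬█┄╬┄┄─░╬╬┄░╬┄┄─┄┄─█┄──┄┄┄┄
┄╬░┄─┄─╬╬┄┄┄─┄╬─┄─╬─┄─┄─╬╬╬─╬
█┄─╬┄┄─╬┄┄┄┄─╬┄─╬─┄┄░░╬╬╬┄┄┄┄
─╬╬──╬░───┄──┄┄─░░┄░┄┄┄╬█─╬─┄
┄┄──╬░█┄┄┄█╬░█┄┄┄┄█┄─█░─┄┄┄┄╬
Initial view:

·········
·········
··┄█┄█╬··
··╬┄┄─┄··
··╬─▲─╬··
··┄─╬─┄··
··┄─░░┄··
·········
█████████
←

·········
·········
··─┄█┄█╬·
··░╬┄┄─┄·
··┄╬▲┄─╬·
··╬┄─╬─┄·
··┄┄─░░┄·
·········
█████████

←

·········
·········
··┄─┄█┄█╬
··┄░╬┄┄─┄
··─┄▲─┄─╬
··─╬┄─╬─┄
··─┄┄─░░┄
·········
█████████

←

·········
·········
··╬┄─┄█┄█
··╬┄░╬┄┄─
··┄─▲╬─┄─
··┄─╬┄─╬─
··──┄┄─░░
·········
█████████

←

·········
·········
··─╬┄─┄█┄
··╬╬┄░╬┄┄
··┄┄▲┄╬─┄
··┄┄─╬┄─╬
··┄──┄┄─░
·········
█████████

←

·········
·········
··┄─╬┄─┄█
··░╬╬┄░╬┄
··┄┄▲─┄╬─
··┄┄┄─╬┄─
··─┄──┄┄─
·········
█████████

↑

·········
·········
··┄╬┄┄┄··
··┄─╬┄─┄█
··░╬▲┄░╬┄
··┄┄┄─┄╬─
··┄┄┄─╬┄─
··─┄──┄┄─
·········

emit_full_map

┄╬┄┄┄·····
┄─╬┄─┄█┄█╬
░╬▲┄░╬┄┄─┄
┄┄┄─┄╬─┄─╬
┄┄┄─╬┄─╬─┄
─┄──┄┄─░░┄

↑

·········
·········
··─┄─█┄··
··┄╬┄┄┄··
··┄─▲┄─┄█
··░╬╬┄░╬┄
··┄┄┄─┄╬─
··┄┄┄─╬┄─
··─┄──┄┄─

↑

·········
·········
··░┄╬╬╬··
··─┄─█┄··
··┄╬▲┄┄··
··┄─╬┄─┄█
··░╬╬┄░╬┄
··┄┄┄─┄╬─
··┄┄┄─╬┄─

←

·········
·········
··╬░┄╬╬╬·
··█─┄─█┄·
··─┄▲┄┄┄·
··╬┄─╬┄─┄
··─░╬╬┄░╬
···┄┄┄─┄╬
···┄┄┄─╬┄

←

·········
·········
··┄╬░┄╬╬╬
··┄█─┄─█┄
··┄─▲╬┄┄┄
··┄╬┄─╬┄─
··┄─░╬╬┄░
····┄┄┄─┄
····┄┄┄─╬

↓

·········
··┄╬░┄╬╬╬
··┄█─┄─█┄
··┄─┄╬┄┄┄
··┄╬▲─╬┄─
··┄─░╬╬┄░
··╬╬┄┄┄─┄
····┄┄┄─╬
····─┄──┄

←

·········
···┄╬░┄╬╬
··┄┄█─┄─█
··─┄─┄╬┄┄
··┄┄▲┄─╬┄
··┄┄─░╬╬┄
··─╬╬┄┄┄─
·····┄┄┄─
·····─┄──

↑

·········
·········
··░┄╬░┄╬╬
··┄┄█─┄─█
··─┄▲┄╬┄┄
··┄┄╬┄─╬┄
··┄┄─░╬╬┄
··─╬╬┄┄┄─
·····┄┄┄─

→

·········
·········
·░┄╬░┄╬╬╬
·┄┄█─┄─█┄
·─┄─▲╬┄┄┄
·┄┄╬┄─╬┄─
·┄┄─░╬╬┄░
·─╬╬┄┄┄─┄
····┄┄┄─╬

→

·········
·········
░┄╬░┄╬╬╬·
┄┄█─┄─█┄·
─┄─┄▲┄┄┄·
┄┄╬┄─╬┄─┄
┄┄─░╬╬┄░╬
─╬╬┄┄┄─┄╬
···┄┄┄─╬┄

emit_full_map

░┄╬░┄╬╬╬·····
┄┄█─┄─█┄·····
─┄─┄▲┄┄┄·····
┄┄╬┄─╬┄─┄█┄█╬
┄┄─░╬╬┄░╬┄┄─┄
─╬╬┄┄┄─┄╬─┄─╬
···┄┄┄─╬┄─╬─┄
···─┄──┄┄─░░┄

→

·········
·········
┄╬░┄╬╬╬··
┄█─┄─█┄··
┄─┄╬▲┄┄··
┄╬┄─╬┄─┄█
┄─░╬╬┄░╬┄
╬╬┄┄┄─┄╬─
··┄┄┄─╬┄─

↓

·········
┄╬░┄╬╬╬··
┄█─┄─█┄··
┄─┄╬┄┄┄··
┄╬┄─▲┄─┄█
┄─░╬╬┄░╬┄
╬╬┄┄┄─┄╬─
··┄┄┄─╬┄─
··─┄──┄┄─

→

·········
╬░┄╬╬╬···
█─┄─█┄─··
─┄╬┄┄┄█··
╬┄─╬▲─┄█┄
─░╬╬┄░╬┄┄
╬┄┄┄─┄╬─┄
·┄┄┄─╬┄─╬
·─┄──┄┄─░

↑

·········
·········
╬░┄╬╬╬─··
█─┄─█┄─··
─┄╬┄▲┄█··
╬┄─╬┄─┄█┄
─░╬╬┄░╬┄┄
╬┄┄┄─┄╬─┄
·┄┄┄─╬┄─╬

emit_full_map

░┄╬░┄╬╬╬─····
┄┄█─┄─█┄─····
─┄─┄╬┄▲┄█····
┄┄╬┄─╬┄─┄█┄█╬
┄┄─░╬╬┄░╬┄┄─┄
─╬╬┄┄┄─┄╬─┄─╬
···┄┄┄─╬┄─╬─┄
···─┄──┄┄─░░┄

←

·········
·········
┄╬░┄╬╬╬─·
┄█─┄─█┄─·
┄─┄╬▲┄┄█·
┄╬┄─╬┄─┄█
┄─░╬╬┄░╬┄
╬╬┄┄┄─┄╬─
··┄┄┄─╬┄─

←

·········
·········
░┄╬░┄╬╬╬─
┄┄█─┄─█┄─
─┄─┄▲┄┄┄█
┄┄╬┄─╬┄─┄
┄┄─░╬╬┄░╬
─╬╬┄┄┄─┄╬
···┄┄┄─╬┄

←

·········
·········
·░┄╬░┄╬╬╬
·┄┄█─┄─█┄
·─┄─▲╬┄┄┄
·┄┄╬┄─╬┄─
·┄┄─░╬╬┄░
·─╬╬┄┄┄─┄
····┄┄┄─╬

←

·········
·········
··░┄╬░┄╬╬
··┄┄█─┄─█
··─┄▲┄╬┄┄
··┄┄╬┄─╬┄
··┄┄─░╬╬┄
··─╬╬┄┄┄─
·····┄┄┄─


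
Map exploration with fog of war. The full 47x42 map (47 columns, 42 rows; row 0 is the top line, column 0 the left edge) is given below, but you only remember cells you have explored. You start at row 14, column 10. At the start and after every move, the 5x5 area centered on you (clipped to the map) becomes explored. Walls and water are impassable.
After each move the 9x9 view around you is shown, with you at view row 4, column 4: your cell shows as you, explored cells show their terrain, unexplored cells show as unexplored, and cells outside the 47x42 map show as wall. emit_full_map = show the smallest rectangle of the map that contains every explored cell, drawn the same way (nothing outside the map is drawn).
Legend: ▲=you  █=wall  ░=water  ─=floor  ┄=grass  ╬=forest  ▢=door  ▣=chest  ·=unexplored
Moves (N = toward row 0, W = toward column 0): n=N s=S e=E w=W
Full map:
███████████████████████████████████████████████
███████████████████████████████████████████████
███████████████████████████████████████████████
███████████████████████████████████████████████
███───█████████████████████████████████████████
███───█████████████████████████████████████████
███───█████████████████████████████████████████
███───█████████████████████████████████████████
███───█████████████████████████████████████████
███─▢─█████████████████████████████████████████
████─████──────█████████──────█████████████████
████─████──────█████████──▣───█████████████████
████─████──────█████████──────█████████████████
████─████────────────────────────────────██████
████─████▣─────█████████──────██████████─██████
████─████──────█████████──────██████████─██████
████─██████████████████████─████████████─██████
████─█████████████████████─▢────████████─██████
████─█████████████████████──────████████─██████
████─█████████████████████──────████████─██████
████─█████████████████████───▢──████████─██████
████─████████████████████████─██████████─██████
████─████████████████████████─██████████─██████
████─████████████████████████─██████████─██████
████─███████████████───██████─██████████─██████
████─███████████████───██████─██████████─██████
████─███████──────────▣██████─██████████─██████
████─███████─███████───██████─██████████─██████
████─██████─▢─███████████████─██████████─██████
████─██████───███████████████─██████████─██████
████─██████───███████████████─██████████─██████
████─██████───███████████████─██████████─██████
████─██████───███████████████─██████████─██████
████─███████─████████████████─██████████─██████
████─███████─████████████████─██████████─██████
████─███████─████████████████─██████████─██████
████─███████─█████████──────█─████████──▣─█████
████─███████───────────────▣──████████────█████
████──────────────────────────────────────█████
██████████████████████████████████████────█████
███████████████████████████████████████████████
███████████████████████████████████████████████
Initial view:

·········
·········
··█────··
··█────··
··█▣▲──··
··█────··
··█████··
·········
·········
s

·········
··█────··
··█────··
··█▣───··
··█─▲──··
··█████··
··█████··
·········
·········

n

·········
·········
··█────··
··█────··
··█▣▲──··
··█────··
··█████··
··█████··
·········

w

·········
·········
··██────·
··██────·
··██▲───·
··██────·
··██████·
···█████·
·········

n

·········
·········
··██───··
··██────·
··██▲───·
··██▣───·
··██────·
··██████·
···█████·

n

·········
·········
··██───··
··██───··
··██▲───·
··██────·
··██▣───·
··██────·
··██████·

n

·········
·········
··█████··
··██───··
··██▲──··
··██────·
··██────·
··██▣───·
··██────·

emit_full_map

█████·
██───·
██▲──·
██────
██────
██▣───
██────
██████
·█████

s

·········
··█████··
··██───··
··██───··
··██▲───·
··██────·
··██▣───·
··██────·
··██████·

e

·········
·█████···
·██────··
·██────··
·██─▲──··
·██────··
·██▣───··
·██────··
·██████··

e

·········
█████····
██─────··
██─────··
██──▲──··
██─────··
██▣────··
██────···
██████···

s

█████····
██─────··
██─────··
██─────··
██──▲──··
██▣────··
██─────··
██████···
·█████···

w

·█████···
·██─────·
·██─────·
·██─────·
·██─▲───·
·██▣────·
·██─────·
·██████··
··█████··

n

·········
·█████···
·██─────·
·██─────·
·██─▲───·
·██─────·
·██▣────·
·██─────·
·██████··

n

·········
·········
·██████··
·██─────·
·██─▲───·
·██─────·
·██─────·
·██▣────·
·██─────·

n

·········
·········
··█████··
·██████··
·██─▲───·
·██─────·
·██─────·
·██─────·
·██▣────·

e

·········
·········
·██████··
███████··
██──▲──··
██─────··
██─────··
██─────··
██▣────··

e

·········
·········
███████··
███████··
█───▲──··
█──────··
█──────··
█─────···
█▣────···

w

·········
·········
·███████·
████████·
██──▲───·
██──────·
██──────·
██─────··
██▣────··

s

·········
·███████·
████████·
██──────·
██──▲───·
██──────·
██─────··
██▣────··
██─────··

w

·········
··███████
·████████
·██──────
·██─▲────
·██──────
·██─────·
·██▣────·
·██─────·

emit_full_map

·███████
████████
██──────
██─▲────
██──────
██─────·
██▣────·
██─────·
██████··
·█████··

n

·········
·········
··███████
·████████
·██─▲────
·██──────
·██──────
·██─────·
·██▣────·

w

·········
·········
··███████
··███████
··██▲────
··██─────
··██─────
··██─────
··██▣────

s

·········
··███████
··███████
··██─────
··██▲────
··██─────
··██─────
··██▣────
··██─────

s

··███████
··███████
··██─────
··██─────
··██▲────
··██─────
··██▣────
··██─────
··██████·

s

··███████
··██─────
··██─────
··██─────
··██▲────
··██▣────
··██─────
··██████·
···█████·

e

·████████
·██──────
·██──────
·██──────
·██─▲───·
·██▣────·
·██─────·
·██████··
··█████··

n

·████████
·████████
·██──────
·██──────
·██─▲────
·██─────·
·██▣────·
·██─────·
·██████··

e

████████·
████████·
██──────·
██──────·
██──▲───·
██─────··
██▣────··
██─────··
██████···

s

████████·
██──────·
██──────·
██──────·
██──▲──··
██▣────··
██─────··
██████···
·█████···

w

·████████
·██──────
·██──────
·██──────
·██─▲───·
·██▣────·
·██─────·
·██████··
··█████··

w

··███████
··██─────
··██─────
··██─────
··██▲────
··██▣────
··██─────
··██████·
···█████·

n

··███████
··███████
··██─────
··██─────
··██▲────
··██─────
··██▣────
··██─────
··██████·
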